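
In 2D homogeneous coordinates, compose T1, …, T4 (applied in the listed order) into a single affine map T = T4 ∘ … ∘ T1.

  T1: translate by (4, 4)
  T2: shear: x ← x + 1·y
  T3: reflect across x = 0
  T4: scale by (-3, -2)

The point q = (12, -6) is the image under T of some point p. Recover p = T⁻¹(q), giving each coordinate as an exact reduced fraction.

T1 = [1 0 4; 0 1 4; 0 0 1]
T2·T1 = [1 1 8; 0 1 4; 0 0 1]
T3·…·T1 = [-1 -1 -8; 0 1 4; 0 0 1]
T4·…·T1 = [3 3 24; 0 -2 -8; 0 0 1]
det M = -6; M⁻¹ = [1/3 1/2 -4; 0 -1/2 -4; 0 0 1]
M⁻¹ · (12, -6)ᵀ = (-3, -1)ᵀ

p = (-3, -1)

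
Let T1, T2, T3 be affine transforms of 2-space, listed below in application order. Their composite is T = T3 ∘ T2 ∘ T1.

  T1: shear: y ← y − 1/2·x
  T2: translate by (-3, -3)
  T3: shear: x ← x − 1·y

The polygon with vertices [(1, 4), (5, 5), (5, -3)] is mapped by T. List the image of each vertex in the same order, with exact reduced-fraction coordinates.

T1 shear: y ← y − 1/2·x: (1, 4) → (1, 7/2); (5, 5) → (5, 5/2); (5, -3) → (5, -11/2)
T2 translate by (-3, -3): (1, 7/2) → (-2, 1/2); (5, 5/2) → (2, -1/2); (5, -11/2) → (2, -17/2)
T3 shear: x ← x − 1·y: (-2, 1/2) → (-5/2, 1/2); (2, -1/2) → (5/2, -1/2); (2, -17/2) → (21/2, -17/2)

image vertices: (-5/2, 1/2), (5/2, -1/2), (21/2, -17/2)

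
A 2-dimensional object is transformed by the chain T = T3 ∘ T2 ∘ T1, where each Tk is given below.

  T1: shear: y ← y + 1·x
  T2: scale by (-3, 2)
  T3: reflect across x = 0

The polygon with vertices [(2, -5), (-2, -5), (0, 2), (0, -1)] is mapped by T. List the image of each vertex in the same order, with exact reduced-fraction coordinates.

image vertices: (6, -6), (-6, -14), (0, 4), (0, -2)

T1 shear: y ← y + 1·x: (2, -5) → (2, -3); (-2, -5) → (-2, -7); (0, 2) → (0, 2); (0, -1) → (0, -1)
T2 scale by (-3, 2): (2, -3) → (-6, -6); (-2, -7) → (6, -14); (0, 2) → (0, 4); (0, -1) → (0, -2)
T3 reflect across x = 0: (-6, -6) → (6, -6); (6, -14) → (-6, -14); (0, 4) → (0, 4); (0, -2) → (0, -2)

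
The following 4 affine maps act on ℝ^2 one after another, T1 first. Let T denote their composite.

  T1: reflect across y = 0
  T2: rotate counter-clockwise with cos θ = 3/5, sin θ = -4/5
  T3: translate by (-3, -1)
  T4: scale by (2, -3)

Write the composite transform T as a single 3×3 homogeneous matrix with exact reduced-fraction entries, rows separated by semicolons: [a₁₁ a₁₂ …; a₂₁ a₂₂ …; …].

T = [6/5 -8/5 -6; 12/5 9/5 3; 0 0 1]

T1 = [1 0 0; 0 -1 0; 0 0 1]
T2·T1 = [3/5 -4/5 0; -4/5 -3/5 0; 0 0 1]
T3·…·T1 = [3/5 -4/5 -3; -4/5 -3/5 -1; 0 0 1]
T4·…·T1 = [6/5 -8/5 -6; 12/5 9/5 3; 0 0 1]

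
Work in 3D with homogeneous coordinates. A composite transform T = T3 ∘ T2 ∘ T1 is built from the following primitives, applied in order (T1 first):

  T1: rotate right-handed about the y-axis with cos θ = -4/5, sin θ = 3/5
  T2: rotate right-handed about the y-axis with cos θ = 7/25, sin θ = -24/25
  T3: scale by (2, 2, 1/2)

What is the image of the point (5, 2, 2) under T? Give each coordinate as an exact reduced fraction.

T1 rotate right-handed about the y-axis with cos θ = -4/5, sin θ = 3/5: (5, 2, 2) → (-14/5, 2, -23/5)
T2 rotate right-handed about the y-axis with cos θ = 7/25, sin θ = -24/25: (-14/5, 2, -23/5) → (454/125, 2, -497/125)
T3 scale by (2, 2, 1/2): (454/125, 2, -497/125) → (908/125, 4, -497/250)

T(p) = (908/125, 4, -497/250)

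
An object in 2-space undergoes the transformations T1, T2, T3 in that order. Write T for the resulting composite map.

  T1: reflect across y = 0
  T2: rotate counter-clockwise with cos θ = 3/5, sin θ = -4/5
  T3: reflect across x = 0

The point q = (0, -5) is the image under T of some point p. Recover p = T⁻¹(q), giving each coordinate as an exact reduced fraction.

p = (4, 3)

T1 = [1 0 0; 0 -1 0; 0 0 1]
T2·T1 = [3/5 -4/5 0; -4/5 -3/5 0; 0 0 1]
T3·…·T1 = [-3/5 4/5 0; -4/5 -3/5 0; 0 0 1]
det M = 1; M⁻¹ = [-3/5 -4/5 0; 4/5 -3/5 0; 0 0 1]
M⁻¹ · (0, -5)ᵀ = (4, 3)ᵀ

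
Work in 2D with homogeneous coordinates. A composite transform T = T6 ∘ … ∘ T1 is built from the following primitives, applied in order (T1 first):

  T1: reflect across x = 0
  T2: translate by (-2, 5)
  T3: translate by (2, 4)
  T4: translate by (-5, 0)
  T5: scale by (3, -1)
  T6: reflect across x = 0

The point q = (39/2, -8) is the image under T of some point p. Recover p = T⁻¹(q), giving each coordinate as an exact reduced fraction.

T1 = [-1 0 0; 0 1 0; 0 0 1]
T2·T1 = [-1 0 -2; 0 1 5; 0 0 1]
T3·…·T1 = [-1 0 0; 0 1 9; 0 0 1]
T4·…·T1 = [-1 0 -5; 0 1 9; 0 0 1]
T5·…·T1 = [-3 0 -15; 0 -1 -9; 0 0 1]
T6·…·T1 = [3 0 15; 0 -1 -9; 0 0 1]
det M = -3; M⁻¹ = [1/3 0 -5; 0 -1 -9; 0 0 1]
M⁻¹ · (39/2, -8)ᵀ = (3/2, -1)ᵀ

p = (3/2, -1)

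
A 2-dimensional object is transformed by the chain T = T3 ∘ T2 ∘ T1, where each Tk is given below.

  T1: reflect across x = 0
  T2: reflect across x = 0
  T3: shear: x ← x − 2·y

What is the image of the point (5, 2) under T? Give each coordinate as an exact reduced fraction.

T(p) = (1, 2)

T1 reflect across x = 0: (5, 2) → (-5, 2)
T2 reflect across x = 0: (-5, 2) → (5, 2)
T3 shear: x ← x − 2·y: (5, 2) → (1, 2)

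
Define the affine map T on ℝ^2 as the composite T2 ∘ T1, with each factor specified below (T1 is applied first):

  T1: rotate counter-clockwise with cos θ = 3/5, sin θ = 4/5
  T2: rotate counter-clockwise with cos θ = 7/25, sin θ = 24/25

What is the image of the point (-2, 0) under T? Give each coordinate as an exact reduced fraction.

T1 rotate counter-clockwise with cos θ = 3/5, sin θ = 4/5: (-2, 0) → (-6/5, -8/5)
T2 rotate counter-clockwise with cos θ = 7/25, sin θ = 24/25: (-6/5, -8/5) → (6/5, -8/5)

T(p) = (6/5, -8/5)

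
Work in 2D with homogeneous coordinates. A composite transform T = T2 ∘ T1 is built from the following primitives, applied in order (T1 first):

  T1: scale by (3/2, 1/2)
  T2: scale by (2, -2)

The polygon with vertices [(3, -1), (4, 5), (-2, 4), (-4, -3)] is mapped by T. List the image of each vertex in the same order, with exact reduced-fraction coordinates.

image vertices: (9, 1), (12, -5), (-6, -4), (-12, 3)

T1 scale by (3/2, 1/2): (3, -1) → (9/2, -1/2); (4, 5) → (6, 5/2); (-2, 4) → (-3, 2); (-4, -3) → (-6, -3/2)
T2 scale by (2, -2): (9/2, -1/2) → (9, 1); (6, 5/2) → (12, -5); (-3, 2) → (-6, -4); (-6, -3/2) → (-12, 3)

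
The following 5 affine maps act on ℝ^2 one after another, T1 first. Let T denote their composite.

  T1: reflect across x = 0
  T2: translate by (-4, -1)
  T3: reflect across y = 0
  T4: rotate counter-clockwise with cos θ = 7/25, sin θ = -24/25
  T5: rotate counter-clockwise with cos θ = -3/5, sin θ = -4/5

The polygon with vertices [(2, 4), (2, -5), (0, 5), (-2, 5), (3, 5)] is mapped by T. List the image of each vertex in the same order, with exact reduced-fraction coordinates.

T1 reflect across x = 0: (2, 4) → (-2, 4); (2, -5) → (-2, -5); (0, 5) → (0, 5); (-2, 5) → (2, 5); (3, 5) → (-3, 5)
T2 translate by (-4, -1): (-2, 4) → (-6, 3); (-2, -5) → (-6, -6); (0, 5) → (-4, 4); (2, 5) → (-2, 4); (-3, 5) → (-7, 4)
T3 reflect across y = 0: (-6, 3) → (-6, -3); (-6, -6) → (-6, 6); (-4, 4) → (-4, -4); (-2, 4) → (-2, -4); (-7, 4) → (-7, -4)
T4 rotate counter-clockwise with cos θ = 7/25, sin θ = -24/25: (-6, -3) → (-114/25, 123/25); (-6, 6) → (102/25, 186/25); (-4, -4) → (-124/25, 68/25); (-2, -4) → (-22/5, 4/5); (-7, -4) → (-29/5, 28/5)
T5 rotate counter-clockwise with cos θ = -3/5, sin θ = -4/5: (-114/25, 123/25) → (834/125, 87/125); (102/25, 186/25) → (438/125, -966/125); (-124/25, 68/25) → (644/125, 292/125); (-22/5, 4/5) → (82/25, 76/25); (-29/5, 28/5) → (199/25, 32/25)

image vertices: (834/125, 87/125), (438/125, -966/125), (644/125, 292/125), (82/25, 76/25), (199/25, 32/25)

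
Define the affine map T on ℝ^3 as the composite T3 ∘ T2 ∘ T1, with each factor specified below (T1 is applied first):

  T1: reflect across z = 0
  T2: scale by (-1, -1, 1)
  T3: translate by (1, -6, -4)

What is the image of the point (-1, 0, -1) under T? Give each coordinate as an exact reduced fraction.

T(p) = (2, -6, -3)

T1 reflect across z = 0: (-1, 0, -1) → (-1, 0, 1)
T2 scale by (-1, -1, 1): (-1, 0, 1) → (1, 0, 1)
T3 translate by (1, -6, -4): (1, 0, 1) → (2, -6, -3)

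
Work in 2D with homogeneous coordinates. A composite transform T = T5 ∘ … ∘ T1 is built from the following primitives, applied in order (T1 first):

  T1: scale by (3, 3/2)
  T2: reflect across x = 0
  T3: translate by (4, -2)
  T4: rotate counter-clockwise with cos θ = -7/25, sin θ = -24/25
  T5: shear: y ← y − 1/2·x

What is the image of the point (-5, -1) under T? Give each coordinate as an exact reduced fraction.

T(p) = (-217/25, -323/25)

T1 scale by (3, 3/2): (-5, -1) → (-15, -3/2)
T2 reflect across x = 0: (-15, -3/2) → (15, -3/2)
T3 translate by (4, -2): (15, -3/2) → (19, -7/2)
T4 rotate counter-clockwise with cos θ = -7/25, sin θ = -24/25: (19, -7/2) → (-217/25, -863/50)
T5 shear: y ← y − 1/2·x: (-217/25, -863/50) → (-217/25, -323/25)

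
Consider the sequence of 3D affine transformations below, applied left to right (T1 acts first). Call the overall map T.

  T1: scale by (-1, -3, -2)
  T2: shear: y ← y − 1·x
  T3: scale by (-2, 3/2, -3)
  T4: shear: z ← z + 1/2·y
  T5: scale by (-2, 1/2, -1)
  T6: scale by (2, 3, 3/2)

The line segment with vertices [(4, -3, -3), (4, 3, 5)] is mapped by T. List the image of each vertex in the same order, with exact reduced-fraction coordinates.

T1 scale by (-1, -3, -2): (4, -3, -3) → (-4, 9, 6); (4, 3, 5) → (-4, -9, -10)
T2 shear: y ← y − 1·x: (-4, 9, 6) → (-4, 13, 6); (-4, -9, -10) → (-4, -5, -10)
T3 scale by (-2, 3/2, -3): (-4, 13, 6) → (8, 39/2, -18); (-4, -5, -10) → (8, -15/2, 30)
T4 shear: z ← z + 1/2·y: (8, 39/2, -18) → (8, 39/2, -33/4); (8, -15/2, 30) → (8, -15/2, 105/4)
T5 scale by (-2, 1/2, -1): (8, 39/2, -33/4) → (-16, 39/4, 33/4); (8, -15/2, 105/4) → (-16, -15/4, -105/4)
T6 scale by (2, 3, 3/2): (-16, 39/4, 33/4) → (-32, 117/4, 99/8); (-16, -15/4, -105/4) → (-32, -45/4, -315/8)

image vertices: (-32, 117/4, 99/8), (-32, -45/4, -315/8)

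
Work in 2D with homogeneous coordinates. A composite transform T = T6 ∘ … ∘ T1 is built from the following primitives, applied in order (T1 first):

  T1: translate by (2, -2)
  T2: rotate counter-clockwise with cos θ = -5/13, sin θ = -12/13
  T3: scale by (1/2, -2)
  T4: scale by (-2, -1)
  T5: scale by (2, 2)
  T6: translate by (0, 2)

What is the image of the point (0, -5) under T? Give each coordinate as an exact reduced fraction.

T1 translate by (2, -2): (0, -5) → (2, -7)
T2 rotate counter-clockwise with cos θ = -5/13, sin θ = -12/13: (2, -7) → (-94/13, 11/13)
T3 scale by (1/2, -2): (-94/13, 11/13) → (-47/13, -22/13)
T4 scale by (-2, -1): (-47/13, -22/13) → (94/13, 22/13)
T5 scale by (2, 2): (94/13, 22/13) → (188/13, 44/13)
T6 translate by (0, 2): (188/13, 44/13) → (188/13, 70/13)

T(p) = (188/13, 70/13)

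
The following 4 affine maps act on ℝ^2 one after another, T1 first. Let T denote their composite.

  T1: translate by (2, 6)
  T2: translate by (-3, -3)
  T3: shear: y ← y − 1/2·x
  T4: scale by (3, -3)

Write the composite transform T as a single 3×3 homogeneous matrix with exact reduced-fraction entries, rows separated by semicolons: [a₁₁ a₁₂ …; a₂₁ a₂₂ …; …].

T1 = [1 0 2; 0 1 6; 0 0 1]
T2·T1 = [1 0 -1; 0 1 3; 0 0 1]
T3·…·T1 = [1 0 -1; -1/2 1 7/2; 0 0 1]
T4·…·T1 = [3 0 -3; 3/2 -3 -21/2; 0 0 1]

T = [3 0 -3; 3/2 -3 -21/2; 0 0 1]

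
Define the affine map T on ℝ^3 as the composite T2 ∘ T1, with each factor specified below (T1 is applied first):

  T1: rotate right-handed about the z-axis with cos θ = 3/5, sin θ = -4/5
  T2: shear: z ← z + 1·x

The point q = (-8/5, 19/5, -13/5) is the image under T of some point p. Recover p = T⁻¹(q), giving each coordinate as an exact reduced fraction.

p = (-4, 1, -1)

T1 = [3/5 4/5 0 0; -4/5 3/5 0 0; 0 0 1 0; 0 0 0 1]
T2·T1 = [3/5 4/5 0 0; -4/5 3/5 0 0; 3/5 4/5 1 0; 0 0 0 1]
det M = 1; M⁻¹ = [3/5 -4/5 0 0; 4/5 3/5 0 0; -1 0 1 0; 0 0 0 1]
M⁻¹ · (-8/5, 19/5, -13/5)ᵀ = (-4, 1, -1)ᵀ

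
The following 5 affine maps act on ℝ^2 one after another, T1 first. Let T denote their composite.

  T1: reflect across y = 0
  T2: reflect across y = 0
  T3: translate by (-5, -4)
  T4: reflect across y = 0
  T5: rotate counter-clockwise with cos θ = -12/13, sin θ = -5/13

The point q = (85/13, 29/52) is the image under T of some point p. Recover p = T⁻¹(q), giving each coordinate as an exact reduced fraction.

T1 = [1 0 0; 0 -1 0; 0 0 1]
T2·T1 = [1 0 0; 0 1 0; 0 0 1]
T3·…·T1 = [1 0 -5; 0 1 -4; 0 0 1]
T4·…·T1 = [1 0 -5; 0 -1 4; 0 0 1]
T5·…·T1 = [-12/13 -5/13 80/13; -5/13 12/13 -23/13; 0 0 1]
det M = -1; M⁻¹ = [-12/13 -5/13 5; -5/13 12/13 4; 0 0 1]
M⁻¹ · (85/13, 29/52)ᵀ = (-5/4, 2)ᵀ

p = (-5/4, 2)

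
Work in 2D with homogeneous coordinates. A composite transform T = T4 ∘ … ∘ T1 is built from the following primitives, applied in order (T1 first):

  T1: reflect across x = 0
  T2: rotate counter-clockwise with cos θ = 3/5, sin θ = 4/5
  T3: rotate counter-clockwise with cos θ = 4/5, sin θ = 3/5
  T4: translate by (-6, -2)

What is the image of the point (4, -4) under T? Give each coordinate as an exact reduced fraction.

T1 reflect across x = 0: (4, -4) → (-4, -4)
T2 rotate counter-clockwise with cos θ = 3/5, sin θ = 4/5: (-4, -4) → (4/5, -28/5)
T3 rotate counter-clockwise with cos θ = 4/5, sin θ = 3/5: (4/5, -28/5) → (4, -4)
T4 translate by (-6, -2): (4, -4) → (-2, -6)

T(p) = (-2, -6)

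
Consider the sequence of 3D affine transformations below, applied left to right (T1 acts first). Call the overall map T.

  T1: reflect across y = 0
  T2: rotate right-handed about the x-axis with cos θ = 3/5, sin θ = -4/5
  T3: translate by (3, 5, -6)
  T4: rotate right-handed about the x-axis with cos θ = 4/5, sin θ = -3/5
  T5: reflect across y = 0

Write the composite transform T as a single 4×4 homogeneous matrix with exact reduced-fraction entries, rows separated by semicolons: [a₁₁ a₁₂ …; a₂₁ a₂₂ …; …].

T1 = [1 0 0 0; 0 -1 0 0; 0 0 1 0; 0 0 0 1]
T2·T1 = [1 0 0 0; 0 -3/5 4/5 0; 0 4/5 3/5 0; 0 0 0 1]
T3·…·T1 = [1 0 0 3; 0 -3/5 4/5 5; 0 4/5 3/5 -6; 0 0 0 1]
T4·…·T1 = [1 0 0 3; 0 0 1 2/5; 0 1 0 -39/5; 0 0 0 1]
T5·…·T1 = [1 0 0 3; 0 0 -1 -2/5; 0 1 0 -39/5; 0 0 0 1]

T = [1 0 0 3; 0 0 -1 -2/5; 0 1 0 -39/5; 0 0 0 1]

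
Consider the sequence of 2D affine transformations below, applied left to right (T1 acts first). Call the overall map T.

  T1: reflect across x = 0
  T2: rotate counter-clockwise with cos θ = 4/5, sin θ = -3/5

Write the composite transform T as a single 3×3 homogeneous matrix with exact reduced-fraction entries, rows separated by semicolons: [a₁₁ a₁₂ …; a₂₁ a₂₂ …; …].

T1 = [-1 0 0; 0 1 0; 0 0 1]
T2·T1 = [-4/5 3/5 0; 3/5 4/5 0; 0 0 1]

T = [-4/5 3/5 0; 3/5 4/5 0; 0 0 1]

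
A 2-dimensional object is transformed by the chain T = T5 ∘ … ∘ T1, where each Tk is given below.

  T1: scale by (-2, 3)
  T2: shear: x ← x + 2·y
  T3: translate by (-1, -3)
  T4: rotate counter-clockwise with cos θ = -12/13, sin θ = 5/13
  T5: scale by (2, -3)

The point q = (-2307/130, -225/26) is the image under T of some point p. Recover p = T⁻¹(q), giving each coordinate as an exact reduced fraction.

p = (-7/5, 5/4)

T1 = [-2 0 0; 0 3 0; 0 0 1]
T2·T1 = [-2 6 0; 0 3 0; 0 0 1]
T3·…·T1 = [-2 6 -1; 0 3 -3; 0 0 1]
T4·…·T1 = [24/13 -87/13 27/13; -10/13 -6/13 31/13; 0 0 1]
T5·…·T1 = [48/13 -174/13 54/13; 30/13 18/13 -93/13; 0 0 1]
det M = 36; M⁻¹ = [1/26 29/78 5/2; -5/78 4/39 1; 0 0 1]
M⁻¹ · (-2307/130, -225/26)ᵀ = (-7/5, 5/4)ᵀ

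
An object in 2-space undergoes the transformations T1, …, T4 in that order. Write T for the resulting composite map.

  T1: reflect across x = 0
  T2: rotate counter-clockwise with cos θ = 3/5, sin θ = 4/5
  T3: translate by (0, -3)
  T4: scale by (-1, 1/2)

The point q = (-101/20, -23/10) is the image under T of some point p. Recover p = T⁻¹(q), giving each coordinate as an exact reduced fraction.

p = (-7/4, -5)

T1 = [-1 0 0; 0 1 0; 0 0 1]
T2·T1 = [-3/5 -4/5 0; -4/5 3/5 0; 0 0 1]
T3·…·T1 = [-3/5 -4/5 0; -4/5 3/5 -3; 0 0 1]
T4·…·T1 = [3/5 4/5 0; -2/5 3/10 -3/2; 0 0 1]
det M = 1/2; M⁻¹ = [3/5 -8/5 -12/5; 4/5 6/5 9/5; 0 0 1]
M⁻¹ · (-101/20, -23/10)ᵀ = (-7/4, -5)ᵀ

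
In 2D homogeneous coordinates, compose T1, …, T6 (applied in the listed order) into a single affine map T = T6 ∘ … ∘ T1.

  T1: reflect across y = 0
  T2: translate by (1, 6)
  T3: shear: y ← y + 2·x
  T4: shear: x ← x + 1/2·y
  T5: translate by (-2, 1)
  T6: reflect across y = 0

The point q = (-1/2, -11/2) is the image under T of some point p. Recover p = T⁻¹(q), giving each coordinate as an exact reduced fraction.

p = (-7/4, 0)

T1 = [1 0 0; 0 -1 0; 0 0 1]
T2·T1 = [1 0 1; 0 -1 6; 0 0 1]
T3·…·T1 = [1 0 1; 2 -1 8; 0 0 1]
T4·…·T1 = [2 -1/2 5; 2 -1 8; 0 0 1]
T5·…·T1 = [2 -1/2 3; 2 -1 9; 0 0 1]
T6·…·T1 = [2 -1/2 3; -2 1 -9; 0 0 1]
det M = 1; M⁻¹ = [1 1/2 3/2; 2 2 12; 0 0 1]
M⁻¹ · (-1/2, -11/2)ᵀ = (-7/4, 0)ᵀ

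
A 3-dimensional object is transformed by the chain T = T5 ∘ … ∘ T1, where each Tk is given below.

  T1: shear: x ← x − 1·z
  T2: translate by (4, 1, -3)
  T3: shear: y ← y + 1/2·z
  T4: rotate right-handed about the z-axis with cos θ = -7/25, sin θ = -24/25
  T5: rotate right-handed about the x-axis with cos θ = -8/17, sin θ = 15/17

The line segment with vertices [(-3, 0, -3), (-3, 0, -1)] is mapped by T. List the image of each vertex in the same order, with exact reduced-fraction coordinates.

T1 shear: x ← x − 1·z: (-3, 0, -3) → (0, 0, -3); (-3, 0, -1) → (-2, 0, -1)
T2 translate by (4, 1, -3): (0, 0, -3) → (4, 1, -6); (-2, 0, -1) → (2, 1, -4)
T3 shear: y ← y + 1/2·z: (4, 1, -6) → (4, -2, -6); (2, 1, -4) → (2, -1, -4)
T4 rotate right-handed about the z-axis with cos θ = -7/25, sin θ = -24/25: (4, -2, -6) → (-76/25, -82/25, -6); (2, -1, -4) → (-38/25, -41/25, -4)
T5 rotate right-handed about the x-axis with cos θ = -8/17, sin θ = 15/17: (-76/25, -82/25, -6) → (-76/25, 2906/425, -6/85); (-38/25, -41/25, -4) → (-38/25, 1828/425, 37/85)

image vertices: (-76/25, 2906/425, -6/85), (-38/25, 1828/425, 37/85)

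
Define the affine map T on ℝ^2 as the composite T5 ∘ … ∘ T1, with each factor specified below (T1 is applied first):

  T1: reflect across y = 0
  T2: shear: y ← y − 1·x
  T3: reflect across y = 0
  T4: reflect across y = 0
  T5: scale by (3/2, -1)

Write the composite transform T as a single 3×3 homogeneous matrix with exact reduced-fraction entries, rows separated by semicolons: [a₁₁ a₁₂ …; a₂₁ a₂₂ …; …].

T1 = [1 0 0; 0 -1 0; 0 0 1]
T2·T1 = [1 0 0; -1 -1 0; 0 0 1]
T3·…·T1 = [1 0 0; 1 1 0; 0 0 1]
T4·…·T1 = [1 0 0; -1 -1 0; 0 0 1]
T5·…·T1 = [3/2 0 0; 1 1 0; 0 0 1]

T = [3/2 0 0; 1 1 0; 0 0 1]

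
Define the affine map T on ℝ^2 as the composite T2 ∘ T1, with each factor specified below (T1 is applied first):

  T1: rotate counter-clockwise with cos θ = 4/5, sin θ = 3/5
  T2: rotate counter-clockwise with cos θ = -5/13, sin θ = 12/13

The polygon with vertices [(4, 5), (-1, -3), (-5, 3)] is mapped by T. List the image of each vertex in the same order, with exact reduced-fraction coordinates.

image vertices: (-389/65, -148/65), (31/13, 27/13), (181/65, -333/65)

T1 rotate counter-clockwise with cos θ = 4/5, sin θ = 3/5: (4, 5) → (1/5, 32/5); (-1, -3) → (1, -3); (-5, 3) → (-29/5, -3/5)
T2 rotate counter-clockwise with cos θ = -5/13, sin θ = 12/13: (1/5, 32/5) → (-389/65, -148/65); (1, -3) → (31/13, 27/13); (-29/5, -3/5) → (181/65, -333/65)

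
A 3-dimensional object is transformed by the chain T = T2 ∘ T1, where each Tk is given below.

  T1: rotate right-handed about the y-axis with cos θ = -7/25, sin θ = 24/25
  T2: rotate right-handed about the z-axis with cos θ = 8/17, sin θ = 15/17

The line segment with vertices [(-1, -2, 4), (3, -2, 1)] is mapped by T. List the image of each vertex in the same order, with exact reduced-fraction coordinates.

image vertices: (1574/425, 229/85, -4/25), (774/425, -71/85, -79/25)

T1 rotate right-handed about the y-axis with cos θ = -7/25, sin θ = 24/25: (-1, -2, 4) → (103/25, -2, -4/25); (3, -2, 1) → (3/25, -2, -79/25)
T2 rotate right-handed about the z-axis with cos θ = 8/17, sin θ = 15/17: (103/25, -2, -4/25) → (1574/425, 229/85, -4/25); (3/25, -2, -79/25) → (774/425, -71/85, -79/25)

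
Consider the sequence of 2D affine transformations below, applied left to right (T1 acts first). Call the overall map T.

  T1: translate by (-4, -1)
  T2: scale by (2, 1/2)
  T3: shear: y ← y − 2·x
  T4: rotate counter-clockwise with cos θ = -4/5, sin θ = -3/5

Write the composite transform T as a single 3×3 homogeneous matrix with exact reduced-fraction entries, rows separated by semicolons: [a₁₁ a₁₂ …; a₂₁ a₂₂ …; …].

T = [-4 3/10 157/10; 2 -2/5 -38/5; 0 0 1]

T1 = [1 0 -4; 0 1 -1; 0 0 1]
T2·T1 = [2 0 -8; 0 1/2 -1/2; 0 0 1]
T3·…·T1 = [2 0 -8; -4 1/2 31/2; 0 0 1]
T4·…·T1 = [-4 3/10 157/10; 2 -2/5 -38/5; 0 0 1]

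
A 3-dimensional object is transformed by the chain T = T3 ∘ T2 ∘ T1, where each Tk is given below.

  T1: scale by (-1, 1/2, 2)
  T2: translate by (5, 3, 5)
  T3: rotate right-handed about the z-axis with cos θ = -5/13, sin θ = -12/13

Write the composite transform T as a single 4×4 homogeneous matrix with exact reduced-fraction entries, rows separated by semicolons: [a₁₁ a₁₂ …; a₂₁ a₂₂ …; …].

T = [5/13 6/13 0 11/13; 12/13 -5/26 0 -75/13; 0 0 2 5; 0 0 0 1]

T1 = [-1 0 0 0; 0 1/2 0 0; 0 0 2 0; 0 0 0 1]
T2·T1 = [-1 0 0 5; 0 1/2 0 3; 0 0 2 5; 0 0 0 1]
T3·…·T1 = [5/13 6/13 0 11/13; 12/13 -5/26 0 -75/13; 0 0 2 5; 0 0 0 1]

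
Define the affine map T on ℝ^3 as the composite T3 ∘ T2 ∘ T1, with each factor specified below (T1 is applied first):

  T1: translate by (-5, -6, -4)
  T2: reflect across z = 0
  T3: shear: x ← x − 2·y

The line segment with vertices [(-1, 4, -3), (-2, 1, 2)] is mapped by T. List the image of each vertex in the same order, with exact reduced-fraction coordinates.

T1 translate by (-5, -6, -4): (-1, 4, -3) → (-6, -2, -7); (-2, 1, 2) → (-7, -5, -2)
T2 reflect across z = 0: (-6, -2, -7) → (-6, -2, 7); (-7, -5, -2) → (-7, -5, 2)
T3 shear: x ← x − 2·y: (-6, -2, 7) → (-2, -2, 7); (-7, -5, 2) → (3, -5, 2)

image vertices: (-2, -2, 7), (3, -5, 2)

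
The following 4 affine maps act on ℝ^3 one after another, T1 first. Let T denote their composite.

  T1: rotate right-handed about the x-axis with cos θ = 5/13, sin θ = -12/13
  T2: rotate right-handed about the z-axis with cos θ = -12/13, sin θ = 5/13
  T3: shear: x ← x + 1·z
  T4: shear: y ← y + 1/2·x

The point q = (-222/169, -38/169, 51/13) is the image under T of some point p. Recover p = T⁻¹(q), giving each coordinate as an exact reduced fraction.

T1 = [1 0 0 0; 0 5/13 12/13 0; 0 -12/13 5/13 0; 0 0 0 1]
T2·T1 = [-12/13 -25/169 -60/169 0; 5/13 -60/169 -144/169 0; 0 -12/13 5/13 0; 0 0 0 1]
T3·…·T1 = [-12/13 -181/169 5/169 0; 5/13 -60/169 -144/169 0; 0 -12/13 5/13 0; 0 0 0 1]
T4·…·T1 = [-12/13 -181/169 5/169 0; -1/13 -301/338 -283/338 0; 0 -12/13 5/13 0; 0 0 0 1]
det M = 1; M⁻¹ = [-29/26 5/13 12/13 0; 5/169 -60/169 -131/169 0; 12/169 -144/169 125/169 0; 0 0 0 1]
M⁻¹ · (-222/169, -38/169, 51/13)ᵀ = (5, -3, 3)ᵀ

p = (5, -3, 3)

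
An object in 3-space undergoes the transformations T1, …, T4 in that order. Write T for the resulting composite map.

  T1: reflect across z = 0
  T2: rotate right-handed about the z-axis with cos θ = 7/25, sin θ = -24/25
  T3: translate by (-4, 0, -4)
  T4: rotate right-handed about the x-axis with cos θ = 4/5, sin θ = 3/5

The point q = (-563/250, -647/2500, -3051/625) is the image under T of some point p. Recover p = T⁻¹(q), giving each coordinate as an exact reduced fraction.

T1 = [1 0 0 0; 0 1 0 0; 0 0 -1 0; 0 0 0 1]
T2·T1 = [7/25 24/25 0 0; -24/25 7/25 0 0; 0 0 -1 0; 0 0 0 1]
T3·…·T1 = [7/25 24/25 0 -4; -24/25 7/25 0 0; 0 0 -1 -4; 0 0 0 1]
T4·…·T1 = [7/25 24/25 0 -4; -96/125 28/125 3/5 12/5; -72/125 21/125 -4/5 -16/5; 0 0 0 1]
det M = -1; M⁻¹ = [7/25 -96/125 -72/125 28/25; 24/25 28/125 21/125 96/25; 0 3/5 -4/5 -4; 0 0 0 1]
M⁻¹ · (-563/250, -647/2500, -3051/625)ᵀ = (7/2, 4/5, -1/4)ᵀ

p = (7/2, 4/5, -1/4)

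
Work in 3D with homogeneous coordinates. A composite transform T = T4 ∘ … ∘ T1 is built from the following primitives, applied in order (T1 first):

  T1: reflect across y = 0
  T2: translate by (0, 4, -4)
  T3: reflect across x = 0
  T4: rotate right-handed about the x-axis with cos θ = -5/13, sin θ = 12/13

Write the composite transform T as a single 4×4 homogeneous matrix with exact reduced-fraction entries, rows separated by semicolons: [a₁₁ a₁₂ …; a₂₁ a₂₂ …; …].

T = [-1 0 0 0; 0 5/13 -12/13 28/13; 0 -12/13 -5/13 68/13; 0 0 0 1]

T1 = [1 0 0 0; 0 -1 0 0; 0 0 1 0; 0 0 0 1]
T2·T1 = [1 0 0 0; 0 -1 0 4; 0 0 1 -4; 0 0 0 1]
T3·…·T1 = [-1 0 0 0; 0 -1 0 4; 0 0 1 -4; 0 0 0 1]
T4·…·T1 = [-1 0 0 0; 0 5/13 -12/13 28/13; 0 -12/13 -5/13 68/13; 0 0 0 1]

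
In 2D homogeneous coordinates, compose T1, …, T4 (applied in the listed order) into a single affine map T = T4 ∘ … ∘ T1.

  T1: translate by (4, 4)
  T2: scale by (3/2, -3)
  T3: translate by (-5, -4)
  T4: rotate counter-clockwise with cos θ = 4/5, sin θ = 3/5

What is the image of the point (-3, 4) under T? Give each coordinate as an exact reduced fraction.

T(p) = (14, -49/2)

T1 translate by (4, 4): (-3, 4) → (1, 8)
T2 scale by (3/2, -3): (1, 8) → (3/2, -24)
T3 translate by (-5, -4): (3/2, -24) → (-7/2, -28)
T4 rotate counter-clockwise with cos θ = 4/5, sin θ = 3/5: (-7/2, -28) → (14, -49/2)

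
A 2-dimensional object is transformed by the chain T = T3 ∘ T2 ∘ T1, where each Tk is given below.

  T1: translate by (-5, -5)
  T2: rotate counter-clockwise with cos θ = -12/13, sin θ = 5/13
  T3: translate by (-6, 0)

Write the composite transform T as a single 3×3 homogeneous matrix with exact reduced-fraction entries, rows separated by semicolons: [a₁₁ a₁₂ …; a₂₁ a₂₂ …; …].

T = [-12/13 -5/13 7/13; 5/13 -12/13 35/13; 0 0 1]

T1 = [1 0 -5; 0 1 -5; 0 0 1]
T2·T1 = [-12/13 -5/13 85/13; 5/13 -12/13 35/13; 0 0 1]
T3·…·T1 = [-12/13 -5/13 7/13; 5/13 -12/13 35/13; 0 0 1]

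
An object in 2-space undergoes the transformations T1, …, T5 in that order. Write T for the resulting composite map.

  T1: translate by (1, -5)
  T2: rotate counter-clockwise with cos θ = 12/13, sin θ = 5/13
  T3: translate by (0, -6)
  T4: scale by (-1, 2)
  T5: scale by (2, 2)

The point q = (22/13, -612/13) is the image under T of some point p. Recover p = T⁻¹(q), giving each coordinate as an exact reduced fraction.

T1 = [1 0 1; 0 1 -5; 0 0 1]
T2·T1 = [12/13 -5/13 37/13; 5/13 12/13 -55/13; 0 0 1]
T3·…·T1 = [12/13 -5/13 37/13; 5/13 12/13 -133/13; 0 0 1]
T4·…·T1 = [-12/13 5/13 -37/13; 10/13 24/13 -266/13; 0 0 1]
T5·…·T1 = [-24/13 10/13 -74/13; 20/13 48/13 -532/13; 0 0 1]
det M = -8; M⁻¹ = [-6/13 5/52 17/13; 5/26 3/13 137/13; 0 0 1]
M⁻¹ · (22/13, -612/13)ᵀ = (-4, 0)ᵀ

p = (-4, 0)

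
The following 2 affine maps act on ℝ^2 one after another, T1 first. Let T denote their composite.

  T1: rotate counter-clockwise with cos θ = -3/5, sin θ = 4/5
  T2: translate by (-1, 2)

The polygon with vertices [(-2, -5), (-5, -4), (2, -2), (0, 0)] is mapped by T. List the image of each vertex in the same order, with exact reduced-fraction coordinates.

image vertices: (21/5, 17/5), (26/5, 2/5), (-3/5, 24/5), (-1, 2)

T1 rotate counter-clockwise with cos θ = -3/5, sin θ = 4/5: (-2, -5) → (26/5, 7/5); (-5, -4) → (31/5, -8/5); (2, -2) → (2/5, 14/5); (0, 0) → (0, 0)
T2 translate by (-1, 2): (26/5, 7/5) → (21/5, 17/5); (31/5, -8/5) → (26/5, 2/5); (2/5, 14/5) → (-3/5, 24/5); (0, 0) → (-1, 2)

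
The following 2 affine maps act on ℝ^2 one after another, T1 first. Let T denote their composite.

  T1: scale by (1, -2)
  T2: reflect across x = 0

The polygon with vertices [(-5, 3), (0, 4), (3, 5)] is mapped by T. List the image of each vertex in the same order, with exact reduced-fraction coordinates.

T1 scale by (1, -2): (-5, 3) → (-5, -6); (0, 4) → (0, -8); (3, 5) → (3, -10)
T2 reflect across x = 0: (-5, -6) → (5, -6); (0, -8) → (0, -8); (3, -10) → (-3, -10)

image vertices: (5, -6), (0, -8), (-3, -10)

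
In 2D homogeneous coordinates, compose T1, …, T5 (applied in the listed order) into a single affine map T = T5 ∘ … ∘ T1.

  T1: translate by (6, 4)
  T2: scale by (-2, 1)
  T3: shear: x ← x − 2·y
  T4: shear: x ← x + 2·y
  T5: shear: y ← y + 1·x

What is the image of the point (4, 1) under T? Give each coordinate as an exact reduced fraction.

T1 translate by (6, 4): (4, 1) → (10, 5)
T2 scale by (-2, 1): (10, 5) → (-20, 5)
T3 shear: x ← x − 2·y: (-20, 5) → (-30, 5)
T4 shear: x ← x + 2·y: (-30, 5) → (-20, 5)
T5 shear: y ← y + 1·x: (-20, 5) → (-20, -15)

T(p) = (-20, -15)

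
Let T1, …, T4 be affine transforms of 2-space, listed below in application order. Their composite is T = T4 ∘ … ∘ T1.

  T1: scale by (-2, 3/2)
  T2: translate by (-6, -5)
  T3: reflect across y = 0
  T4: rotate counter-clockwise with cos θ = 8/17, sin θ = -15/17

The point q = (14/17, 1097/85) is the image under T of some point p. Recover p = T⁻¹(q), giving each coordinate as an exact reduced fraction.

T1 = [-2 0 0; 0 3/2 0; 0 0 1]
T2·T1 = [-2 0 -6; 0 3/2 -5; 0 0 1]
T3·…·T1 = [-2 0 -6; 0 -3/2 5; 0 0 1]
T4·…·T1 = [-16/17 -45/34 27/17; 30/17 -12/17 130/17; 0 0 1]
det M = 3; M⁻¹ = [-4/17 15/34 -3; -10/17 -16/51 10/3; 0 0 1]
M⁻¹ · (14/17, 1097/85)ᵀ = (5/2, -6/5)ᵀ

p = (5/2, -6/5)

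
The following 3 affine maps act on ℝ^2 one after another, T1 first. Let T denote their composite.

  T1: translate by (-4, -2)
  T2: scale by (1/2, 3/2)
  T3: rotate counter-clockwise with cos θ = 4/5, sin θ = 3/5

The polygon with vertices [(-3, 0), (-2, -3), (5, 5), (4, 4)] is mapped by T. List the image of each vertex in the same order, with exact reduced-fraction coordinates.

T1 translate by (-4, -2): (-3, 0) → (-7, -2); (-2, -3) → (-6, -5); (5, 5) → (1, 3); (4, 4) → (0, 2)
T2 scale by (1/2, 3/2): (-7, -2) → (-7/2, -3); (-6, -5) → (-3, -15/2); (1, 3) → (1/2, 9/2); (0, 2) → (0, 3)
T3 rotate counter-clockwise with cos θ = 4/5, sin θ = 3/5: (-7/2, -3) → (-1, -9/2); (-3, -15/2) → (21/10, -39/5); (1/2, 9/2) → (-23/10, 39/10); (0, 3) → (-9/5, 12/5)

image vertices: (-1, -9/2), (21/10, -39/5), (-23/10, 39/10), (-9/5, 12/5)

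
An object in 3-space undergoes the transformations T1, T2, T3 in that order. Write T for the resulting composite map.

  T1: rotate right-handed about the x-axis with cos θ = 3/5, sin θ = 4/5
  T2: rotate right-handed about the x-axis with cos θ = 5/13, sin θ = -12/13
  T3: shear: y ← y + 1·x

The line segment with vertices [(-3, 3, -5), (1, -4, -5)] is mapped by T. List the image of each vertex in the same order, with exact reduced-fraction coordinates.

T1 rotate right-handed about the x-axis with cos θ = 3/5, sin θ = 4/5: (-3, 3, -5) → (-3, 29/5, -3/5); (1, -4, -5) → (1, 8/5, -31/5)
T2 rotate right-handed about the x-axis with cos θ = 5/13, sin θ = -12/13: (-3, 29/5, -3/5) → (-3, 109/65, -363/65); (1, 8/5, -31/5) → (1, -332/65, -251/65)
T3 shear: y ← y + 1·x: (-3, 109/65, -363/65) → (-3, -86/65, -363/65); (1, -332/65, -251/65) → (1, -267/65, -251/65)

image vertices: (-3, -86/65, -363/65), (1, -267/65, -251/65)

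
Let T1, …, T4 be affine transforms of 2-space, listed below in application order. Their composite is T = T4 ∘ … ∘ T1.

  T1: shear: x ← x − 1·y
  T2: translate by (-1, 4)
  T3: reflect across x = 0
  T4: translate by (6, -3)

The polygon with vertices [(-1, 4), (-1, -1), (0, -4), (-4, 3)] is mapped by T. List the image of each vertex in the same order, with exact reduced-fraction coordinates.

T1 shear: x ← x − 1·y: (-1, 4) → (-5, 4); (-1, -1) → (0, -1); (0, -4) → (4, -4); (-4, 3) → (-7, 3)
T2 translate by (-1, 4): (-5, 4) → (-6, 8); (0, -1) → (-1, 3); (4, -4) → (3, 0); (-7, 3) → (-8, 7)
T3 reflect across x = 0: (-6, 8) → (6, 8); (-1, 3) → (1, 3); (3, 0) → (-3, 0); (-8, 7) → (8, 7)
T4 translate by (6, -3): (6, 8) → (12, 5); (1, 3) → (7, 0); (-3, 0) → (3, -3); (8, 7) → (14, 4)

image vertices: (12, 5), (7, 0), (3, -3), (14, 4)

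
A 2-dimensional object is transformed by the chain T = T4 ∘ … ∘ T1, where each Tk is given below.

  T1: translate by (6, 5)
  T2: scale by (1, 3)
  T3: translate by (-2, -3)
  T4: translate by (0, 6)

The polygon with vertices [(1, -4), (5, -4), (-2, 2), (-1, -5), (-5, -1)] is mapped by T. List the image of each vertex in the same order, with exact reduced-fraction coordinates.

image vertices: (5, 6), (9, 6), (2, 24), (3, 3), (-1, 15)

T1 translate by (6, 5): (1, -4) → (7, 1); (5, -4) → (11, 1); (-2, 2) → (4, 7); (-1, -5) → (5, 0); (-5, -1) → (1, 4)
T2 scale by (1, 3): (7, 1) → (7, 3); (11, 1) → (11, 3); (4, 7) → (4, 21); (5, 0) → (5, 0); (1, 4) → (1, 12)
T3 translate by (-2, -3): (7, 3) → (5, 0); (11, 3) → (9, 0); (4, 21) → (2, 18); (5, 0) → (3, -3); (1, 12) → (-1, 9)
T4 translate by (0, 6): (5, 0) → (5, 6); (9, 0) → (9, 6); (2, 18) → (2, 24); (3, -3) → (3, 3); (-1, 9) → (-1, 15)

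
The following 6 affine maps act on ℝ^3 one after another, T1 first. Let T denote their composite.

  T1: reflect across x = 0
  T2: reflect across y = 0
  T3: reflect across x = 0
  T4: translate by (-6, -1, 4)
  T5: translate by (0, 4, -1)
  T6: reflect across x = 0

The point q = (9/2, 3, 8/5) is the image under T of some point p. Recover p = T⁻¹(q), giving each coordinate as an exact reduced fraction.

T1 = [-1 0 0 0; 0 1 0 0; 0 0 1 0; 0 0 0 1]
T2·T1 = [-1 0 0 0; 0 -1 0 0; 0 0 1 0; 0 0 0 1]
T3·…·T1 = [1 0 0 0; 0 -1 0 0; 0 0 1 0; 0 0 0 1]
T4·…·T1 = [1 0 0 -6; 0 -1 0 -1; 0 0 1 4; 0 0 0 1]
T5·…·T1 = [1 0 0 -6; 0 -1 0 3; 0 0 1 3; 0 0 0 1]
T6·…·T1 = [-1 0 0 6; 0 -1 0 3; 0 0 1 3; 0 0 0 1]
det M = 1; M⁻¹ = [-1 0 0 6; 0 -1 0 3; 0 0 1 -3; 0 0 0 1]
M⁻¹ · (9/2, 3, 8/5)ᵀ = (3/2, 0, -7/5)ᵀ

p = (3/2, 0, -7/5)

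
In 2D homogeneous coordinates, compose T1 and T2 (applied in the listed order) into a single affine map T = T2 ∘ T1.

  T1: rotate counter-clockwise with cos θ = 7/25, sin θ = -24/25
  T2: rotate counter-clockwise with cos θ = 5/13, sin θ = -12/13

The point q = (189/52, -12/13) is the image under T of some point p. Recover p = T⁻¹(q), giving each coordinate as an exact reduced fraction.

p = (-9/4, 3)

T1 = [7/25 24/25 0; -24/25 7/25 0; 0 0 1]
T2·T1 = [-253/325 204/325 0; -204/325 -253/325 0; 0 0 1]
det M = 1; M⁻¹ = [-253/325 -204/325 0; 204/325 -253/325 0; 0 0 1]
M⁻¹ · (189/52, -12/13)ᵀ = (-9/4, 3)ᵀ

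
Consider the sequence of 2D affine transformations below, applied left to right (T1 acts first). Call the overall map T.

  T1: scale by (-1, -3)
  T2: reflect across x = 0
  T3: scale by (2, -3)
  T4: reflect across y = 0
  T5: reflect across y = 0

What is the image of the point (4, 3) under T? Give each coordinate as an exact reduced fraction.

T(p) = (8, 27)

T1 scale by (-1, -3): (4, 3) → (-4, -9)
T2 reflect across x = 0: (-4, -9) → (4, -9)
T3 scale by (2, -3): (4, -9) → (8, 27)
T4 reflect across y = 0: (8, 27) → (8, -27)
T5 reflect across y = 0: (8, -27) → (8, 27)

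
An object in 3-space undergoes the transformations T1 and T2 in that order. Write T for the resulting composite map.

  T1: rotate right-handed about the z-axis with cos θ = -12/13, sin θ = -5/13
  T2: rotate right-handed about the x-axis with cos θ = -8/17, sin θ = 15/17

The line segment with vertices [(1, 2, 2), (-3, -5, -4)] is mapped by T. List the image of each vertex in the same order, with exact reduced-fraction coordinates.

T1 rotate right-handed about the z-axis with cos θ = -12/13, sin θ = -5/13: (1, 2, 2) → (-2/13, -29/13, 2); (-3, -5, -4) → (11/13, 75/13, -4)
T2 rotate right-handed about the x-axis with cos θ = -8/17, sin θ = 15/17: (-2/13, -29/13, 2) → (-2/13, -158/221, -643/221); (11/13, 75/13, -4) → (11/13, 180/221, 1541/221)

image vertices: (-2/13, -158/221, -643/221), (11/13, 180/221, 1541/221)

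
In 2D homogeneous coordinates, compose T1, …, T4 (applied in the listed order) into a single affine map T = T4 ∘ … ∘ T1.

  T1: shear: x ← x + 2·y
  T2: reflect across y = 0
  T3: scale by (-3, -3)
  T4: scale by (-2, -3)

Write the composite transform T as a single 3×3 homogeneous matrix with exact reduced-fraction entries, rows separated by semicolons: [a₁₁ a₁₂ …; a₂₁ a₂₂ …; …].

T1 = [1 2 0; 0 1 0; 0 0 1]
T2·T1 = [1 2 0; 0 -1 0; 0 0 1]
T3·…·T1 = [-3 -6 0; 0 3 0; 0 0 1]
T4·…·T1 = [6 12 0; 0 -9 0; 0 0 1]

T = [6 12 0; 0 -9 0; 0 0 1]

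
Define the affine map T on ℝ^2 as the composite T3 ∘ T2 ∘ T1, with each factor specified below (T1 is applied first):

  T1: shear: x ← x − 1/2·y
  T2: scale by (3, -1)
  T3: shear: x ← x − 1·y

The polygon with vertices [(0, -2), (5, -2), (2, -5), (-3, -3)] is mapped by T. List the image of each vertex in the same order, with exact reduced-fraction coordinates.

T1 shear: x ← x − 1/2·y: (0, -2) → (1, -2); (5, -2) → (6, -2); (2, -5) → (9/2, -5); (-3, -3) → (-3/2, -3)
T2 scale by (3, -1): (1, -2) → (3, 2); (6, -2) → (18, 2); (9/2, -5) → (27/2, 5); (-3/2, -3) → (-9/2, 3)
T3 shear: x ← x − 1·y: (3, 2) → (1, 2); (18, 2) → (16, 2); (27/2, 5) → (17/2, 5); (-9/2, 3) → (-15/2, 3)

image vertices: (1, 2), (16, 2), (17/2, 5), (-15/2, 3)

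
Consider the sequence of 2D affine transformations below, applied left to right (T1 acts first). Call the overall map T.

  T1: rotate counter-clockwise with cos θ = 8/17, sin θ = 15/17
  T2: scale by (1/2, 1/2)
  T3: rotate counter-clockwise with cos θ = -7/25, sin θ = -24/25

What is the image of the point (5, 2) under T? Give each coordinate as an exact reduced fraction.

T(p) = (1057/425, -877/850)

T1 rotate counter-clockwise with cos θ = 8/17, sin θ = 15/17: (5, 2) → (10/17, 91/17)
T2 scale by (1/2, 1/2): (10/17, 91/17) → (5/17, 91/34)
T3 rotate counter-clockwise with cos θ = -7/25, sin θ = -24/25: (5/17, 91/34) → (1057/425, -877/850)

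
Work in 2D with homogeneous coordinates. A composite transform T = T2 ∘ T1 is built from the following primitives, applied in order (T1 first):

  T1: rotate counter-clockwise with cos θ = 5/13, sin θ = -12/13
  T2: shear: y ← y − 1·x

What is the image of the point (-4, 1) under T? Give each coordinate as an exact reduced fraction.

T1 rotate counter-clockwise with cos θ = 5/13, sin θ = -12/13: (-4, 1) → (-8/13, 53/13)
T2 shear: y ← y − 1·x: (-8/13, 53/13) → (-8/13, 61/13)

T(p) = (-8/13, 61/13)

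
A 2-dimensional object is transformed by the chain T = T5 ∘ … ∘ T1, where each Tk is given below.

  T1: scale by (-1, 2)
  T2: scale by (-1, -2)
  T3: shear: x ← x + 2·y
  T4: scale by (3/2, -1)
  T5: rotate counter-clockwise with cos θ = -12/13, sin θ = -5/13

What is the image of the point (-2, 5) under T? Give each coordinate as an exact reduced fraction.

T(p) = (856/13, 75/13)

T1 scale by (-1, 2): (-2, 5) → (2, 10)
T2 scale by (-1, -2): (2, 10) → (-2, -20)
T3 shear: x ← x + 2·y: (-2, -20) → (-42, -20)
T4 scale by (3/2, -1): (-42, -20) → (-63, 20)
T5 rotate counter-clockwise with cos θ = -12/13, sin θ = -5/13: (-63, 20) → (856/13, 75/13)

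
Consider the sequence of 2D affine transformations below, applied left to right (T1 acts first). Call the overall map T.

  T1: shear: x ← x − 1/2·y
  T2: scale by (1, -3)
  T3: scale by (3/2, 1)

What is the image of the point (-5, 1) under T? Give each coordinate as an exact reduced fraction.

T1 shear: x ← x − 1/2·y: (-5, 1) → (-11/2, 1)
T2 scale by (1, -3): (-11/2, 1) → (-11/2, -3)
T3 scale by (3/2, 1): (-11/2, -3) → (-33/4, -3)

T(p) = (-33/4, -3)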